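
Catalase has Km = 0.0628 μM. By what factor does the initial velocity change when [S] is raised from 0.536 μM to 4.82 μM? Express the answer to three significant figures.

1.10

Since Vmax cancels, v₂/v₁ = [S]₂(Km+[S]₁) / [S]₁(Km+[S]₂).
= 4.82×(0.0628+0.536) / (0.536×(0.0628+4.82)) = 2.886/2.617 = 1.10.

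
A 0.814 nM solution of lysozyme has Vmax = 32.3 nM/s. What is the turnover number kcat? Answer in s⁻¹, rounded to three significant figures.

39.7 s⁻¹

kcat = Vmax/[E]total = 32.3 nM/s / 0.814 nM = 39.7 s⁻¹.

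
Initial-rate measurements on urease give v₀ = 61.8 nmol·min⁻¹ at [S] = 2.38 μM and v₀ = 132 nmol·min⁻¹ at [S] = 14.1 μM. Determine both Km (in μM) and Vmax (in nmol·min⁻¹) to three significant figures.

From v = Vmax[S]/(Km+[S]), each point gives Vmax = v(Km+[S])/[S].
Equating: 61.8(Km+2.38)/2.38 = 132(Km+14.1)/14.1.
25.97·Km + 61.8 = 9.362·Km + 132, so (25.97 − 9.362)·Km = 132 − 61.8.
Km = 70.20/16.60 = 4.23 μM; then Vmax = 61.8(4.23+2.38)/2.38 = 172 nmol·min⁻¹.

Km = 4.23 μM; Vmax = 172 nmol·min⁻¹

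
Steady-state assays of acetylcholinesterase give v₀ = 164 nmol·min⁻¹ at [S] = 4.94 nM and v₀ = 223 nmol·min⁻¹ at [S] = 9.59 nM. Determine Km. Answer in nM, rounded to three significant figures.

5.93 nM

In reciprocal form, 1/v = (Km/Vmax)·(1/[S]) + 1/Vmax. The two points give (1/[S], 1/v) = (0.2024, 0.006098) and (0.1043, 0.004484).
Slope = (0.006098 − 0.004484)/(0.2024 − 0.1043) = 0.01644; intercept = 0.006098 − 0.01644×0.2024 = 0.002770.
Vmax = 1/intercept = 361 nmol·min⁻¹; Km = slope × Vmax = 0.01644 × 361 = 5.93 nM.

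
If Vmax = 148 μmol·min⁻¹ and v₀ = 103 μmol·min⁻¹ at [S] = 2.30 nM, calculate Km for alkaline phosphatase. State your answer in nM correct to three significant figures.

1.00 nM

From v = Vmax[S]/(Km+[S]), Km = [S](Vmax − v)/v.
Km = 2.30 × (148 − 103) / 103 = 103.5/103 = 1.00 nM.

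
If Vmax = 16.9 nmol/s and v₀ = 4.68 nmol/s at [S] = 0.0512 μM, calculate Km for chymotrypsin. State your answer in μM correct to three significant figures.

0.134 μM

v/Vmax = 4.68/16.9 = 0.2769 = [S]/(Km+[S]).
So Km + [S] = [S]/0.2769 = 0.1849 μM, giving Km = 0.1849 − 0.0512 = 0.134 μM.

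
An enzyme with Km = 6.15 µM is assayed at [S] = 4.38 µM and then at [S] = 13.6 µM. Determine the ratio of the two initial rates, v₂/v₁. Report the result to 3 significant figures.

1.66

The fractional saturations are [S]/(Km+[S]) = 4.38/10.53 = 0.4160 and 13.6/19.75 = 0.6886.
v₂/v₁ is just their ratio: 0.6886/0.4160 = 1.66.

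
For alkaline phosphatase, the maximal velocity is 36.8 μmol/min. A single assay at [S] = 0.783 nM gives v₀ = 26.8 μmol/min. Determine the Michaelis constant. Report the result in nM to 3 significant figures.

0.292 nM

v/Vmax = 26.8/36.8 = 0.7283 = [S]/(Km+[S]).
So Km + [S] = [S]/0.7283 = 1.075 nM, giving Km = 1.075 − 0.783 = 0.292 nM.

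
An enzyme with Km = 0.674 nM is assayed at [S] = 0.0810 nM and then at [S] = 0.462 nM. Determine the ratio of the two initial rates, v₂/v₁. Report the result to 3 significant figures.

3.79

The fractional saturations are [S]/(Km+[S]) = 0.0810/0.7550 = 0.1073 and 0.462/1.136 = 0.4067.
v₂/v₁ is just their ratio: 0.4067/0.1073 = 3.79.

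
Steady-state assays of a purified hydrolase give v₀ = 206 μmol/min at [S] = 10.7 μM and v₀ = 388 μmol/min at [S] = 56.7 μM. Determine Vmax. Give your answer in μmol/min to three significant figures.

From v = Vmax[S]/(Km+[S]), each point gives Vmax = v(Km+[S])/[S].
Equating: 206(Km+10.7)/10.7 = 388(Km+56.7)/56.7.
19.25·Km + 206 = 6.843·Km + 388, so (19.25 − 6.843)·Km = 388 − 206.
Km = 182.0/12.41 = 14.7 μM; then Vmax = 206(14.7+10.7)/10.7 = 488 μmol/min.

488 μmol/min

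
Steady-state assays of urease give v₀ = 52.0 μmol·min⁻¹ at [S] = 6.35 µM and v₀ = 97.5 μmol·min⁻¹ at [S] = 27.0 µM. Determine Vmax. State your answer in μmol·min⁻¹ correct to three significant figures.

133 μmol·min⁻¹

From v = Vmax[S]/(Km+[S]), each point gives Vmax = v(Km+[S])/[S].
Equating: 52.0(Km+6.35)/6.35 = 97.5(Km+27.0)/27.0.
8.189·Km + 52.0 = 3.611·Km + 97.5, so (8.189 − 3.611)·Km = 97.5 − 52.0.
Km = 45.50/4.578 = 9.94 µM; then Vmax = 52.0(9.94+6.35)/6.35 = 133 μmol·min⁻¹.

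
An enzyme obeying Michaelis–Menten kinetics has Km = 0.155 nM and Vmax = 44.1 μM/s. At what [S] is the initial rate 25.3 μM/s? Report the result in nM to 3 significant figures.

Rearranging v = Vmax[S]/(Km+[S]) gives [S] = Km·v/(Vmax − v).
[S] = 0.155 × 25.3 / (44.1 − 25.3) = 3.922/18.80 = 0.209 nM.

0.209 nM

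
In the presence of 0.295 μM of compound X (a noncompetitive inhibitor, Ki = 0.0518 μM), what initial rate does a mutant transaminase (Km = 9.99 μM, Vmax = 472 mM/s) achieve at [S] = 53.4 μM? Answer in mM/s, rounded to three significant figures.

59.4 mM/s

α = 1 + [I]/Ki = 1 + 0.295/0.0518 = 6.695.
For a noncompetitive inhibitor, Vmax is reduced to Vmax/α while Km is unchanged: Km,app = 9.99 μM, Vmax,app = 70.5 mM/s.
v = Vmax,app·[S]/(Km,app + [S]) = 70.5 × 53.4/(9.99 + 53.4) = 59.4 mM/s.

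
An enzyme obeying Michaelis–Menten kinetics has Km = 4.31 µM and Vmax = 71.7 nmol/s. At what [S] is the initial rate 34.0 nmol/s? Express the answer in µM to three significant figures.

The required fractional saturation is v/Vmax = 34.0/71.7 = 0.4742.
Then [S]/(Km+[S]) = 0.4742 ⇒ [S] = 4.31 × 0.4742/(1 − 0.4742) = 3.89 µM.

3.89 µM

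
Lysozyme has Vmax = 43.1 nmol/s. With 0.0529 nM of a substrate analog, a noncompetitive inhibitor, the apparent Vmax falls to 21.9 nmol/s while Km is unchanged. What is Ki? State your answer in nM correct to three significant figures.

0.0546 nM

Noncompetitive: Vmax,app = Vmax/α with α = 1 + [I]/Ki.
α = Vmax/Vmax,app = 43.1/21.9 = 1.968.
Since α = 1 + [I]/Ki, [I]/Ki = 1.968 − 1 = 0.9680 and Ki = 0.0529/0.9680 = 0.0546 nM.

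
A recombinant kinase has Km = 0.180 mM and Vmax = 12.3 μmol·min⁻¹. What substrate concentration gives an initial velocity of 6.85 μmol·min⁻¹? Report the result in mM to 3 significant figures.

Rearranging v = Vmax[S]/(Km+[S]) gives [S] = Km·v/(Vmax − v).
[S] = 0.180 × 6.85 / (12.3 − 6.85) = 1.233/5.450 = 0.226 mM.

0.226 mM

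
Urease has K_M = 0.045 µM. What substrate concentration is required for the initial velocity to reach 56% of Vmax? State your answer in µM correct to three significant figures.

v/Vmax = [S]/(Km+[S]) = 0.56, so [S] = Km·0.56/(1 − 0.56) = 0.045 × 1.273.
[S] = 0.0573 µM.

0.0573 µM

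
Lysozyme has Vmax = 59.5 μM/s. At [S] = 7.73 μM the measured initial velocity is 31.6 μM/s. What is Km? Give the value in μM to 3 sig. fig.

From v = Vmax[S]/(Km+[S]), Km = [S](Vmax − v)/v.
Km = 7.73 × (59.5 − 31.6) / 31.6 = 215.7/31.6 = 6.82 μM.

6.82 μM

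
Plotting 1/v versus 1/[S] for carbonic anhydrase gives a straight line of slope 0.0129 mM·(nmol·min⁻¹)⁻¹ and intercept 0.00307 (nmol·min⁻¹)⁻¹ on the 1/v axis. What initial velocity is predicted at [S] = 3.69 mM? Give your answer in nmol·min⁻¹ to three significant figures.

152 nmol·min⁻¹

The y-intercept is 1/Vmax, so Vmax = 1/0.00307 = 326 nmol·min⁻¹.
The slope is Km/Vmax, so Km = 0.0129 × 326 = 4.20 mM.
Then v = 326 × 3.69/(4.20 + 3.69) = 152 nmol·min⁻¹.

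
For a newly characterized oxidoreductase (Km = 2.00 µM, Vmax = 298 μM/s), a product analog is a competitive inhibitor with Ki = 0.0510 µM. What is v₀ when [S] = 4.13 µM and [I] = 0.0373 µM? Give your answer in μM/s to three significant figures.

With α = 1 + [I]/Ki = 1 + 0.0373/0.0510 = 1.731, the competitive rate law is v = Vmax[S] / (αKm + [S]).
v = 298×4.13 / (1.731×2.00 + 4.13) = 1231/7.593 = 162 μM/s.

162 μM/s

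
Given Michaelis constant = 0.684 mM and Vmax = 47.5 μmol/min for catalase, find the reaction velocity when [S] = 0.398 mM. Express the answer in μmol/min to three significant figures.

17.5 μmol/min

v = Vmax·[S]/(Km + [S]) = 47.5 × 0.398 / (0.684 + 0.398)
  = 18.90 / 1.082 = 17.5 μmol/min.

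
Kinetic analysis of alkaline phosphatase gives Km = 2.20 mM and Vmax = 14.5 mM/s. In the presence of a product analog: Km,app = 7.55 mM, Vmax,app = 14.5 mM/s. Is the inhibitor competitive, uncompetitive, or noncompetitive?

Km increases (2.20 → 7.55 mM) while Vmax is unchanged — the hallmark of competitive inhibition.

competitive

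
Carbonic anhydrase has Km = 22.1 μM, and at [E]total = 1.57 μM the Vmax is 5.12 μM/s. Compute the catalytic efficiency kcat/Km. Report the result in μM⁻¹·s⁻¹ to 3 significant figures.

0.148 μM⁻¹·s⁻¹

kcat = Vmax/[E]total = 5.12/1.57 = 3.26 s⁻¹.
kcat/Km = 3.26/22.1 = 0.148 μM⁻¹·s⁻¹.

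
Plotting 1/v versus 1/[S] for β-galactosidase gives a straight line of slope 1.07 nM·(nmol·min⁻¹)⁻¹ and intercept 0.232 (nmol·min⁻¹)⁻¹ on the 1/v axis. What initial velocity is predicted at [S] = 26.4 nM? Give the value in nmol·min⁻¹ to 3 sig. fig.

The y-intercept is 1/Vmax, so Vmax = 1/0.232 = 4.31 nmol·min⁻¹.
The slope is Km/Vmax, so Km = 1.07 × 4.31 = 4.61 nM.
Then v = 4.31 × 26.4/(4.61 + 26.4) = 3.67 nmol·min⁻¹.

3.67 nmol·min⁻¹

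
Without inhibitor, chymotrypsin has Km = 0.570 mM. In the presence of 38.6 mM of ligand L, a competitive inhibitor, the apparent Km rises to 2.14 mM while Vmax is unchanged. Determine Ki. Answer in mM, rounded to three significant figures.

14.0 mM

Competitive: Km,app = α·Km with α = 1 + [I]/Ki.
α = Km,app/Km = 2.14/0.570 = 3.754.
Since α = 1 + [I]/Ki, [I]/Ki = 3.754 − 1 = 2.754 and Ki = 38.6/2.754 = 14.0 mM.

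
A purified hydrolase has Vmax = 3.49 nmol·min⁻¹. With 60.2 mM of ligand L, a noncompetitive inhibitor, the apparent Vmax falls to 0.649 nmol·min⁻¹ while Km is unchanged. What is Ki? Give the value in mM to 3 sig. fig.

13.8 mM

Noncompetitive: Vmax,app = Vmax/α with α = 1 + [I]/Ki.
α = Vmax/Vmax,app = 3.49/0.649 = 5.378.
Ki = [I]/(α − 1) = 60.2/4.378 = 13.8 mM.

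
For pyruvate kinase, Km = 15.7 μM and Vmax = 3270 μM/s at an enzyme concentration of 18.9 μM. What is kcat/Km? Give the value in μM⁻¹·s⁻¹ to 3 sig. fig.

11.0 μM⁻¹·s⁻¹

kcat = Vmax/[E]total = 3270/18.9 = 173 s⁻¹.
kcat/Km = 173/15.7 = 11.0 μM⁻¹·s⁻¹.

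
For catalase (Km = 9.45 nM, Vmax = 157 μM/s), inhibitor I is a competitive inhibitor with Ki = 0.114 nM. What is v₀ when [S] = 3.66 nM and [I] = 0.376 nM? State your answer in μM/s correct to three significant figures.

13.0 μM/s

With α = 1 + [I]/Ki = 1 + 0.376/0.114 = 4.298, the competitive rate law is v = Vmax[S] / (αKm + [S]).
v = 157×3.66 / (4.298×9.45 + 3.66) = 574.6/44.28 = 13.0 μM/s.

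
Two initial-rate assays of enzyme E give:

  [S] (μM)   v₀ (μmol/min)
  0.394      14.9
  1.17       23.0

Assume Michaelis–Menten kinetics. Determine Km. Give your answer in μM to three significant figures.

From v = Vmax[S]/(Km+[S]), each point gives Vmax = v(Km+[S])/[S].
Equating: 14.9(Km+0.394)/0.394 = 23.0(Km+1.17)/1.17.
37.82·Km + 14.9 = 19.66·Km + 23.0, so (37.82 − 19.66)·Km = 23.0 − 14.9.
Km = 8.100/18.16 = 0.446 μM; then Vmax = 14.9(0.446+0.394)/0.394 = 31.8 μmol/min.

0.446 μM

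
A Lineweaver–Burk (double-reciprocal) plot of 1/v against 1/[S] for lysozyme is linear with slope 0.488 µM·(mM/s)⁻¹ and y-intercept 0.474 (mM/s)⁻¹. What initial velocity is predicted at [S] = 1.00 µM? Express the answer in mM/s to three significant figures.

1.04 mM/s

The y-intercept is 1/Vmax, so Vmax = 1/0.474 = 2.11 mM/s.
The slope is Km/Vmax, so Km = 0.488 × 2.11 = 1.03 µM.
Then v = 2.11 × 1.00/(1.03 + 1.00) = 1.04 mM/s.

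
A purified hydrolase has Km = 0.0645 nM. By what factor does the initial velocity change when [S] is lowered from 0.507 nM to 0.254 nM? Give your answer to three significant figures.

Since Vmax cancels, v₂/v₁ = [S]₂(Km+[S]₁) / [S]₁(Km+[S]₂).
= 0.254×(0.0645+0.507) / (0.507×(0.0645+0.254)) = 0.1452/0.1615 = 0.899.

0.899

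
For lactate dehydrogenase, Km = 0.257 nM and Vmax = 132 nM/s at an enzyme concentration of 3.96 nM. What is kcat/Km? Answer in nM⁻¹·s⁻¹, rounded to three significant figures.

130 nM⁻¹·s⁻¹

kcat = Vmax/[E]total = 132/3.96 = 33.3 s⁻¹.
kcat/Km = 33.3/0.257 = 130 nM⁻¹·s⁻¹.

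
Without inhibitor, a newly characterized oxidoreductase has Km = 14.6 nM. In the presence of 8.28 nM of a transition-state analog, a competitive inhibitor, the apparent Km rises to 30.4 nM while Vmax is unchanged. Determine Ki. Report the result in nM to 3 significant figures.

Competitive: Km,app = α·Km with α = 1 + [I]/Ki.
α = Km,app/Km = 30.4/14.6 = 2.082.
Since α = 1 + [I]/Ki, [I]/Ki = 2.082 − 1 = 1.082 and Ki = 8.28/1.082 = 7.65 nM.

7.65 nM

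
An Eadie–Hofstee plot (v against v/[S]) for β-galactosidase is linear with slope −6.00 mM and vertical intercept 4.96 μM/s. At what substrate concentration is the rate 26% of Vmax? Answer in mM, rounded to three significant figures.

The Eadie–Hofstee slope gives Km = 6.00 mM (slope = −Km).
v/Vmax = [S]/(Km+[S]) = 0.26 ⇒ [S] = Km·0.26/(1−0.26) = 6.00 × 0.3514 = 2.11 mM.

2.11 mM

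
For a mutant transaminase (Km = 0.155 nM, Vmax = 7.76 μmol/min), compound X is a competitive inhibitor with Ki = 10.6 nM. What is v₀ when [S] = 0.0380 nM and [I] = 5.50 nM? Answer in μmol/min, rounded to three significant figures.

α = 1 + [I]/Ki = 1 + 5.50/10.6 = 1.519.
For a competitive inhibitor, Vmax is unchanged and the apparent Km becomes α·Km: Km,app = 0.235 nM, Vmax,app = 7.76 μmol/min.
v = Vmax,app·[S]/(Km,app + [S]) = 7.76 × 0.0380/(0.235 + 0.0380) = 1.08 μmol/min.

1.08 μmol/min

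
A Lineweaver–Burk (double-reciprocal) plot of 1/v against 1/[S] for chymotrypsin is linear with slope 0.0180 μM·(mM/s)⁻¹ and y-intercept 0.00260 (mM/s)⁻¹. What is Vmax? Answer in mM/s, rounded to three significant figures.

385 mM/s

The y-intercept of a Lineweaver–Burk plot equals 1/Vmax, so Vmax = 1/0.00260 = 385 mM/s.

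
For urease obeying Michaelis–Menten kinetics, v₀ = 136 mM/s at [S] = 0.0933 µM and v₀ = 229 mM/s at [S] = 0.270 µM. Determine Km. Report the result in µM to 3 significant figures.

0.153 µM

In reciprocal form, 1/v = (Km/Vmax)·(1/[S]) + 1/Vmax. The two points give (1/[S], 1/v) = (10.72, 0.007353) and (3.704, 0.004367).
Slope = (0.007353 − 0.004367)/(10.72 − 3.704) = 0.0004257; intercept = 0.007353 − 0.0004257×10.72 = 0.002790.
Vmax = 1/intercept = 358 mM/s; Km = slope × Vmax = 0.0004257 × 358 = 0.153 µM.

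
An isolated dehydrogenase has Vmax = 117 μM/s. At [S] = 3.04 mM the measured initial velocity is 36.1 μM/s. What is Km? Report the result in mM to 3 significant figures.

v/Vmax = 36.1/117 = 0.3085 = [S]/(Km+[S]).
So Km + [S] = [S]/0.3085 = 9.853 mM, giving Km = 9.853 − 3.04 = 6.81 mM.

6.81 mM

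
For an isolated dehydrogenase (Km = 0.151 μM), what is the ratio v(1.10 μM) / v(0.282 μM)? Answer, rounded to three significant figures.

1.35

Since Vmax cancels, v₂/v₁ = [S]₂(Km+[S]₁) / [S]₁(Km+[S]₂).
= 1.10×(0.151+0.282) / (0.282×(0.151+1.10)) = 0.4763/0.3528 = 1.35.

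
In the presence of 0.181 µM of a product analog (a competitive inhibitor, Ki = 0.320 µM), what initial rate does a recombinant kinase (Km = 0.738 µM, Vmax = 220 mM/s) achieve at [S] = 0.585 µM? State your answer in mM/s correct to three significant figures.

With α = 1 + [I]/Ki = 1 + 0.181/0.320 = 1.566, the competitive rate law is v = Vmax[S] / (αKm + [S]).
v = 220×0.585 / (1.566×0.738 + 0.585) = 128.7/1.740 = 73.9 mM/s.

73.9 mM/s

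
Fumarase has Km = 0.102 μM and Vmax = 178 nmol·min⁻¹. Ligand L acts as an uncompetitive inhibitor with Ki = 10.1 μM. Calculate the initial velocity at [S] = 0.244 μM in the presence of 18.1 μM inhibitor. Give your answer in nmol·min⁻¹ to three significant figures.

55.4 nmol·min⁻¹

α = 1 + [I]/Ki = 1 + 18.1/10.1 = 2.792.
For an uncompetitive inhibitor, both parameters are divided by α, giving Vmax/α and Km/α: Km,app = 0.0365 μM, Vmax,app = 63.8 nmol·min⁻¹.
v = Vmax,app·[S]/(Km,app + [S]) = 63.8 × 0.244/(0.0365 + 0.244) = 55.4 nmol·min⁻¹.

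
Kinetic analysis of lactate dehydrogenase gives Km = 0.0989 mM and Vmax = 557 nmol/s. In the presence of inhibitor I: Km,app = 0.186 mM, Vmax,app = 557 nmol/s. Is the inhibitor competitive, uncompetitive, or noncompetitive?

competitive

Km increases (0.0989 → 0.186 mM) while Vmax is unchanged — the hallmark of competitive inhibition.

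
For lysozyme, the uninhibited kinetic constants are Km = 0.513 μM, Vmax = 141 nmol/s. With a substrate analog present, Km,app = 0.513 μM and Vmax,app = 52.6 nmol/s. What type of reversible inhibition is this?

Vmax decreases (141 → 52.6 nmol/s) while Km is unchanged — pure noncompetitive inhibition.

noncompetitive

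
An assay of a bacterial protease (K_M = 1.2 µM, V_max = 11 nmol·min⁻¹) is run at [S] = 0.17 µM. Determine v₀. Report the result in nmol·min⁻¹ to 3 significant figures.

v = Vmax·[S]/(Km + [S]) = 11 × 0.17 / (1.2 + 0.17)
  = 1.870 / 1.370 = 1.36 nmol·min⁻¹.

1.36 nmol·min⁻¹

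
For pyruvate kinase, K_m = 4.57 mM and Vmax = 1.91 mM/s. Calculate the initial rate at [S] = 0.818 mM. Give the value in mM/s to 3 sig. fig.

v = Vmax·[S]/(Km + [S]) = 1.91 × 0.818 / (4.57 + 0.818)
  = 1.562 / 5.388 = 0.290 mM/s.

0.290 mM/s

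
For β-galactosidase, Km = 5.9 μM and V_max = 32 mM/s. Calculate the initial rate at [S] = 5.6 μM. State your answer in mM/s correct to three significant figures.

v = Vmax·[S]/(Km + [S]) = 32 × 5.6 / (5.9 + 5.6)
  = 179.2 / 11.50 = 15.6 mM/s.

15.6 mM/s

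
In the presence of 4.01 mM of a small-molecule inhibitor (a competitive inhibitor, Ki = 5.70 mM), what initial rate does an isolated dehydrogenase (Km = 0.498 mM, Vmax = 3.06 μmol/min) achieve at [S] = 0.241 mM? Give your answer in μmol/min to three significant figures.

With α = 1 + [I]/Ki = 1 + 4.01/5.70 = 1.704, the competitive rate law is v = Vmax[S] / (αKm + [S]).
v = 3.06×0.241 / (1.704×0.498 + 0.241) = 0.7375/1.089 = 0.677 μmol/min.

0.677 μmol/min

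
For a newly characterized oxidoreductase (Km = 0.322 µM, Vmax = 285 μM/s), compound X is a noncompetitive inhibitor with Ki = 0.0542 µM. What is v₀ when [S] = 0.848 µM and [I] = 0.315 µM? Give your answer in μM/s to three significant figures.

With α = 1 + [I]/Ki = 1 + 0.315/0.0542 = 6.812, the noncompetitive rate law is v = (Vmax/α)·[S] / (Km + [S]).
v = (285/6.812)×0.848 / (0.322 + 0.848) = 35.48/1.170 = 30.3 μM/s.

30.3 μM/s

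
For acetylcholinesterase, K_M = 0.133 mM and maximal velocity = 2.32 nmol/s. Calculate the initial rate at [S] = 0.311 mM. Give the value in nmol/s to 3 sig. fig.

1.63 nmol/s

[S]/(Km+[S]) = 0.311/0.4440 = 0.7005, the fractional saturation.
v = 0.7005 × Vmax = 0.7005 × 2.32 = 1.63 nmol/s.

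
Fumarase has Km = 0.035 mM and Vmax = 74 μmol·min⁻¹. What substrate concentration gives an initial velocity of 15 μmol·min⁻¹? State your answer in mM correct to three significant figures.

0.00890 mM

Rearranging v = Vmax[S]/(Km+[S]) gives [S] = Km·v/(Vmax − v).
[S] = 0.035 × 15 / (74 − 15) = 0.5250/59.00 = 0.00890 mM.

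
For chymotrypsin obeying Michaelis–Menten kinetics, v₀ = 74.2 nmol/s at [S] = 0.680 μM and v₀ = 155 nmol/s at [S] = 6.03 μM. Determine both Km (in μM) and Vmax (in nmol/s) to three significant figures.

Km = 0.969 μM; Vmax = 180 nmol/s

From v = Vmax[S]/(Km+[S]), each point gives Vmax = v(Km+[S])/[S].
Equating: 74.2(Km+0.680)/0.680 = 155(Km+6.03)/6.03.
109.1·Km + 74.2 = 25.70·Km + 155, so (109.1 − 25.70)·Km = 155 − 74.2.
Km = 80.80/83.41 = 0.969 μM; then Vmax = 74.2(0.969+0.680)/0.680 = 180 nmol/s.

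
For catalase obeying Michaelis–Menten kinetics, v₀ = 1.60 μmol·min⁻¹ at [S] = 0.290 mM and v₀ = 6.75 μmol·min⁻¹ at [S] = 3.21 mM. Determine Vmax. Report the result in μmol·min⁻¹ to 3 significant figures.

In reciprocal form, 1/v = (Km/Vmax)·(1/[S]) + 1/Vmax. The two points give (1/[S], 1/v) = (3.448, 0.6250) and (0.3115, 0.1481).
Slope = (0.6250 − 0.1481)/(3.448 − 0.3115) = 0.1520; intercept = 0.6250 − 0.1520×3.448 = 0.1008.
Vmax = 1/intercept = 9.92 μmol·min⁻¹; Km = slope × Vmax = 0.1520 × 9.92 = 1.51 mM.

9.92 μmol·min⁻¹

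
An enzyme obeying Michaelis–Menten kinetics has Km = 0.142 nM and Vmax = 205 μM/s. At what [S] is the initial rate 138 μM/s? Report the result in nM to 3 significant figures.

0.292 nM

The required fractional saturation is v/Vmax = 138/205 = 0.6732.
Then [S]/(Km+[S]) = 0.6732 ⇒ [S] = 0.142 × 0.6732/(1 − 0.6732) = 0.292 nM.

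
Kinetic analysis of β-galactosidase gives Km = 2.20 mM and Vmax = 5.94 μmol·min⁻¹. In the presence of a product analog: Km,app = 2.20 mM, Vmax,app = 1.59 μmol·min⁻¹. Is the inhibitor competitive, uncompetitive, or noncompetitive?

Vmax decreases (5.94 → 1.59 μmol·min⁻¹) while Km is unchanged — pure noncompetitive inhibition.

noncompetitive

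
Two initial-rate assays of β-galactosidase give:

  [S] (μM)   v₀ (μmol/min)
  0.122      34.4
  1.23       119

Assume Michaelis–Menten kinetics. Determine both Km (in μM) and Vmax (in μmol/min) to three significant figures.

In reciprocal form, 1/v = (Km/Vmax)·(1/[S]) + 1/Vmax. The two points give (1/[S], 1/v) = (8.197, 0.02907) and (0.8130, 0.008403).
Slope = (0.02907 − 0.008403)/(8.197 − 0.8130) = 0.002799; intercept = 0.02907 − 0.002799×8.197 = 0.006128.
Vmax = 1/intercept = 163 μmol/min; Km = slope × Vmax = 0.002799 × 163 = 0.457 μM.

Km = 0.457 μM; Vmax = 163 μmol/min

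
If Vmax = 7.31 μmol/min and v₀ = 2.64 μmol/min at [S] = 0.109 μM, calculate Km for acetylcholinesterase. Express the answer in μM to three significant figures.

0.193 μM

From v = Vmax[S]/(Km+[S]), Km = [S](Vmax − v)/v.
Km = 0.109 × (7.31 − 2.64) / 2.64 = 0.5090/2.64 = 0.193 μM.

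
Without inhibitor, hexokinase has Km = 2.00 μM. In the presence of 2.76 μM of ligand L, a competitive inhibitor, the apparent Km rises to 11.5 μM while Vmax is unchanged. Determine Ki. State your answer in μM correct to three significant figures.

Competitive: Km,app = α·Km with α = 1 + [I]/Ki.
α = Km,app/Km = 11.5/2.00 = 5.750.
Ki = [I]/(α − 1) = 2.76/4.750 = 0.581 μM.

0.581 μM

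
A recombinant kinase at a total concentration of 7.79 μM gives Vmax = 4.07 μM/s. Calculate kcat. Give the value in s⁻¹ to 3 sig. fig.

kcat = Vmax/[E]total = 4.07 μM/s / 7.79 μM = 0.522 s⁻¹.

0.522 s⁻¹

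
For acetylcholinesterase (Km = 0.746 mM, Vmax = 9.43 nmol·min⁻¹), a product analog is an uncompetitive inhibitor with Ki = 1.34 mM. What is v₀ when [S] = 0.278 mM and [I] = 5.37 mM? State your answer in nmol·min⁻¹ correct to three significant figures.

1.23 nmol·min⁻¹

With α = 1 + [I]/Ki = 1 + 5.37/1.34 = 5.007, the uncompetitive rate law is v = (Vmax/α)·[S] / (Km/α + [S]).
v = (9.43/5.007)×0.278 / (0.746/5.007 + 0.278) = 0.5235/0.4270 = 1.23 nmol·min⁻¹.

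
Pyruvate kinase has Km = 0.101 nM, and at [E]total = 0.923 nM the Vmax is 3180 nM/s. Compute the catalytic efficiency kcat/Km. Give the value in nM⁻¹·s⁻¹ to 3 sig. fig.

kcat = Vmax/[E]total = 3180/0.923 = 3450 s⁻¹.
kcat/Km = 3450/0.101 = 34100 nM⁻¹·s⁻¹.

34100 nM⁻¹·s⁻¹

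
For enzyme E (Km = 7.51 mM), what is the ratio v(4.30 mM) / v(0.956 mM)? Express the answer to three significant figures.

3.22

The fractional saturations are [S]/(Km+[S]) = 0.956/8.466 = 0.1129 and 4.30/11.81 = 0.3641.
v₂/v₁ is just their ratio: 0.3641/0.1129 = 3.22.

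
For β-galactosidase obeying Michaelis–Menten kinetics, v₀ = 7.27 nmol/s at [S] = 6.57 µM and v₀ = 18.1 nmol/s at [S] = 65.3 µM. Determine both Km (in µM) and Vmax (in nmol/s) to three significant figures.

Km = 13.1 µM; Vmax = 21.7 nmol/s

From v = Vmax[S]/(Km+[S]), each point gives Vmax = v(Km+[S])/[S].
Equating: 7.27(Km+6.57)/6.57 = 18.1(Km+65.3)/65.3.
1.107·Km + 7.27 = 0.2772·Km + 18.1, so (1.107 − 0.2772)·Km = 18.1 − 7.27.
Km = 10.83/0.8294 = 13.1 µM; then Vmax = 7.27(13.1+6.57)/6.57 = 21.7 nmol/s.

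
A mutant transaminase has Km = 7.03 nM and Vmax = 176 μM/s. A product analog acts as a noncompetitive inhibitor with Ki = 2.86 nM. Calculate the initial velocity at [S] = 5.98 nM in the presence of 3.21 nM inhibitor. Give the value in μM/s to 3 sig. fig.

With α = 1 + [I]/Ki = 1 + 3.21/2.86 = 2.122, the noncompetitive rate law is v = (Vmax/α)·[S] / (Km + [S]).
v = (176/2.122)×5.98 / (7.03 + 5.98) = 495.9/13.01 = 38.1 μM/s.

38.1 μM/s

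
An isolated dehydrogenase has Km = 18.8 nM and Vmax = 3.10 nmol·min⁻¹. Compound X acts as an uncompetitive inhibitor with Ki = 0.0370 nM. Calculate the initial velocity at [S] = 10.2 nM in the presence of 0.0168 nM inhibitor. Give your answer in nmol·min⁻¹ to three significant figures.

α = 1 + [I]/Ki = 1 + 0.0168/0.0370 = 1.454.
For an uncompetitive inhibitor, both parameters are divided by α, giving Vmax/α and Km/α: Km,app = 12.9 nM, Vmax,app = 2.13 nmol·min⁻¹.
v = Vmax,app·[S]/(Km,app + [S]) = 2.13 × 10.2/(12.9 + 10.2) = 0.940 nmol·min⁻¹.

0.940 nmol·min⁻¹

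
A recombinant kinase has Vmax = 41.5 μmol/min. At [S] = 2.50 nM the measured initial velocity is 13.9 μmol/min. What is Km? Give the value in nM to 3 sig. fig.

4.96 nM

From v = Vmax[S]/(Km+[S]), Km = [S](Vmax − v)/v.
Km = 2.50 × (41.5 − 13.9) / 13.9 = 69.00/13.9 = 4.96 nM.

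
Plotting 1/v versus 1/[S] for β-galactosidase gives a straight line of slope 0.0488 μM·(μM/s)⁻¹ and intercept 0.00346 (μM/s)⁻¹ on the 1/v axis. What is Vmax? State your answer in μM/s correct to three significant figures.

The y-intercept of a Lineweaver–Burk plot equals 1/Vmax, so Vmax = 1/0.00346 = 289 μM/s.

289 μM/s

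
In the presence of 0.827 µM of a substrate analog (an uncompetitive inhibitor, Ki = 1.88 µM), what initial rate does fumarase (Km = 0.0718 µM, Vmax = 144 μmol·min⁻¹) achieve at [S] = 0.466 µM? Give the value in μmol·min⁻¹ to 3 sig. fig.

90.3 μmol·min⁻¹

α = 1 + [I]/Ki = 1 + 0.827/1.88 = 1.440.
For an uncompetitive inhibitor, both parameters are divided by α, giving Vmax/α and Km/α: Km,app = 0.0499 µM, Vmax,app = 100 μmol·min⁻¹.
v = Vmax,app·[S]/(Km,app + [S]) = 100 × 0.466/(0.0499 + 0.466) = 90.3 μmol·min⁻¹.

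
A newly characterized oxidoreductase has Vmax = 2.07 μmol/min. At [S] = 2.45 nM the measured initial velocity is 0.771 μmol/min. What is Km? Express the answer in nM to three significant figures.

v/Vmax = 0.771/2.07 = 0.3725 = [S]/(Km+[S]).
So Km + [S] = [S]/0.3725 = 6.578 nM, giving Km = 6.578 − 2.45 = 4.13 nM.

4.13 nM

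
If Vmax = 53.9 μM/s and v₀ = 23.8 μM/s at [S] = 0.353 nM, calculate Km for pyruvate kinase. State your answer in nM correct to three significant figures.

v/Vmax = 23.8/53.9 = 0.4416 = [S]/(Km+[S]).
So Km + [S] = [S]/0.4416 = 0.7994 nM, giving Km = 0.7994 − 0.353 = 0.446 nM.

0.446 nM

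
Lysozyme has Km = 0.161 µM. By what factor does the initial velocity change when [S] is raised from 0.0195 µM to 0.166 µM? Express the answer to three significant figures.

Since Vmax cancels, v₂/v₁ = [S]₂(Km+[S]₁) / [S]₁(Km+[S]₂).
= 0.166×(0.161+0.0195) / (0.0195×(0.161+0.166)) = 0.02996/0.006376 = 4.70.

4.70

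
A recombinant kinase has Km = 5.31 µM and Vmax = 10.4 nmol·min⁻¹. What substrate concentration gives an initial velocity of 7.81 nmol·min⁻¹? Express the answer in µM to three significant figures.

16.0 µM

Rearranging v = Vmax[S]/(Km+[S]) gives [S] = Km·v/(Vmax − v).
[S] = 5.31 × 7.81 / (10.4 − 7.81) = 41.47/2.590 = 16.0 µM.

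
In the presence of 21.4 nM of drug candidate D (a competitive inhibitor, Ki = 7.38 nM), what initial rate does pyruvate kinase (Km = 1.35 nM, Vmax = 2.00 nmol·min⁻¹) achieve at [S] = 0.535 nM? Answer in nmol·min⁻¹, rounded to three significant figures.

With α = 1 + [I]/Ki = 1 + 21.4/7.38 = 3.900, the competitive rate law is v = Vmax[S] / (αKm + [S]).
v = 2.00×0.535 / (3.900×1.35 + 0.535) = 1.070/5.800 = 0.184 nmol·min⁻¹.

0.184 nmol·min⁻¹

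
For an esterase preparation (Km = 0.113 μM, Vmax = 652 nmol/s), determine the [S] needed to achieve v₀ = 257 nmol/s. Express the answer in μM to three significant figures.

The required fractional saturation is v/Vmax = 257/652 = 0.3942.
Then [S]/(Km+[S]) = 0.3942 ⇒ [S] = 0.113 × 0.3942/(1 − 0.3942) = 0.0735 μM.

0.0735 μM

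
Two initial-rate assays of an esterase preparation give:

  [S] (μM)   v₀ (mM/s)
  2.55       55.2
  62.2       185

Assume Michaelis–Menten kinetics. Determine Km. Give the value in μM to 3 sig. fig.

From v = Vmax[S]/(Km+[S]), each point gives Vmax = v(Km+[S])/[S].
Equating: 55.2(Km+2.55)/2.55 = 185(Km+62.2)/62.2.
21.65·Km + 55.2 = 2.974·Km + 185, so (21.65 − 2.974)·Km = 185 − 55.2.
Km = 129.8/18.67 = 6.95 μM; then Vmax = 55.2(6.95+2.55)/2.55 = 206 mM/s.

6.95 μM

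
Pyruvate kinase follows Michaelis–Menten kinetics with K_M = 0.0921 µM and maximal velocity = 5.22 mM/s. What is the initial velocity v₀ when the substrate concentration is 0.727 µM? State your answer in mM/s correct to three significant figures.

4.63 mM/s

[S]/(Km+[S]) = 0.727/0.8191 = 0.8876, the fractional saturation.
v = 0.8876 × Vmax = 0.8876 × 5.22 = 4.63 mM/s.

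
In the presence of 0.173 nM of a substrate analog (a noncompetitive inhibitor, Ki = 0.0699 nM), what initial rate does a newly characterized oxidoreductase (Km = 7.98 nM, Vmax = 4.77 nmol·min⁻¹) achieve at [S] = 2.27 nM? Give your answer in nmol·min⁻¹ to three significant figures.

0.304 nmol·min⁻¹

With α = 1 + [I]/Ki = 1 + 0.173/0.0699 = 3.475, the noncompetitive rate law is v = (Vmax/α)·[S] / (Km + [S]).
v = (4.77/3.475)×2.27 / (7.98 + 2.27) = 3.116/10.25 = 0.304 nmol·min⁻¹.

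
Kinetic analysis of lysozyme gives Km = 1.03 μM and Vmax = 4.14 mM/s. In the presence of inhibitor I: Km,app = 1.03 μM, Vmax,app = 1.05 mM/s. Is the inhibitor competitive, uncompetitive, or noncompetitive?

Vmax decreases (4.14 → 1.05 mM/s) while Km is unchanged — pure noncompetitive inhibition.

noncompetitive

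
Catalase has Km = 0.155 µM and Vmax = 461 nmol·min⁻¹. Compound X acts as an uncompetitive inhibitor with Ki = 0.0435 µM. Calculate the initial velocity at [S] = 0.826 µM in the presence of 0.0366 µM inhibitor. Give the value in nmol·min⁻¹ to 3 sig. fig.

227 nmol·min⁻¹

With α = 1 + [I]/Ki = 1 + 0.0366/0.0435 = 1.841, the uncompetitive rate law is v = (Vmax/α)·[S] / (Km/α + [S]).
v = (461/1.841)×0.826 / (0.155/1.841 + 0.826) = 206.8/0.9102 = 227 nmol·min⁻¹.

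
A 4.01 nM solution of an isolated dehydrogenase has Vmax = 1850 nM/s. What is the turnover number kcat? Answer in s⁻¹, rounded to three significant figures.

kcat = Vmax/[E]total = 1850 nM/s / 4.01 nM = 461 s⁻¹.

461 s⁻¹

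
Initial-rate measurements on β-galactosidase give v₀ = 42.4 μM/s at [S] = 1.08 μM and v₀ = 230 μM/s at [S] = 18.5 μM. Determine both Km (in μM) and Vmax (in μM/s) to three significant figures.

From v = Vmax[S]/(Km+[S]), each point gives Vmax = v(Km+[S])/[S].
Equating: 42.4(Km+1.08)/1.08 = 230(Km+18.5)/18.5.
39.26·Km + 42.4 = 12.43·Km + 230, so (39.26 − 12.43)·Km = 230 − 42.4.
Km = 187.6/26.83 = 6.99 μM; then Vmax = 42.4(6.99+1.08)/1.08 = 317 μM/s.

Km = 6.99 μM; Vmax = 317 μM/s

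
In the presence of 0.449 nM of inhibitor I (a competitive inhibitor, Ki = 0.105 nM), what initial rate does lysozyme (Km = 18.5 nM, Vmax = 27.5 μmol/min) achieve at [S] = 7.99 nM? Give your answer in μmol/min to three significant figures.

2.08 μmol/min

α = 1 + [I]/Ki = 1 + 0.449/0.105 = 5.276.
For a competitive inhibitor, Vmax is unchanged and the apparent Km becomes α·Km: Km,app = 97.6 nM, Vmax,app = 27.5 μmol/min.
v = Vmax,app·[S]/(Km,app + [S]) = 27.5 × 7.99/(97.6 + 7.99) = 2.08 μmol/min.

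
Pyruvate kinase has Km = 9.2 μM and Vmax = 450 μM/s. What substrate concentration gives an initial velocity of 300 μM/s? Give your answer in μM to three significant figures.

18.4 μM

Rearranging v = Vmax[S]/(Km+[S]) gives [S] = Km·v/(Vmax − v).
[S] = 9.2 × 300 / (450 − 300) = 2760/150.0 = 18.4 μM.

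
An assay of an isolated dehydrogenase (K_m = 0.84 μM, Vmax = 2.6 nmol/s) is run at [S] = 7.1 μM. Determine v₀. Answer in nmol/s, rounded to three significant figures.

[S]/(Km+[S]) = 7.1/7.940 = 0.8942, the fractional saturation.
v = 0.8942 × Vmax = 0.8942 × 2.6 = 2.32 nmol/s.

2.32 nmol/s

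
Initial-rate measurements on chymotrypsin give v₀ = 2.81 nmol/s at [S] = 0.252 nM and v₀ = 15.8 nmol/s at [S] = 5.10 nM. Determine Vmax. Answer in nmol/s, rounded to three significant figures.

In reciprocal form, 1/v = (Km/Vmax)·(1/[S]) + 1/Vmax. The two points give (1/[S], 1/v) = (3.968, 0.3559) and (0.1961, 0.06329).
Slope = (0.3559 − 0.06329)/(3.968 − 0.1961) = 0.07756; intercept = 0.3559 − 0.07756×3.968 = 0.04808.
Vmax = 1/intercept = 20.8 nmol/s; Km = slope × Vmax = 0.07756 × 20.8 = 1.61 nM.

20.8 nmol/s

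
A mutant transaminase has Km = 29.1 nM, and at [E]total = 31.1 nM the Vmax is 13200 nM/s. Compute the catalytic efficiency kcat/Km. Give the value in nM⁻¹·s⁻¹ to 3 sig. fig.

14.6 nM⁻¹·s⁻¹

kcat = Vmax/[E]total = 13200/31.1 = 424 s⁻¹.
kcat/Km = 424/29.1 = 14.6 nM⁻¹·s⁻¹.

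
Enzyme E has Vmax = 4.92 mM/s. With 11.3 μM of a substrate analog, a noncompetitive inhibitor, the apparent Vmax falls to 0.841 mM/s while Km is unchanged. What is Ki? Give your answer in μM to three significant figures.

2.33 μM

Noncompetitive: Vmax,app = Vmax/α with α = 1 + [I]/Ki.
α = Vmax/Vmax,app = 4.92/0.841 = 5.850.
Since α = 1 + [I]/Ki, [I]/Ki = 5.850 − 1 = 4.850 and Ki = 11.3/4.850 = 2.33 μM.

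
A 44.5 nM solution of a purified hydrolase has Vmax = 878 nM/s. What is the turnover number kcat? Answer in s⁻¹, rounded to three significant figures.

19.7 s⁻¹

kcat = Vmax/[E]total = 878 nM/s / 44.5 nM = 19.7 s⁻¹.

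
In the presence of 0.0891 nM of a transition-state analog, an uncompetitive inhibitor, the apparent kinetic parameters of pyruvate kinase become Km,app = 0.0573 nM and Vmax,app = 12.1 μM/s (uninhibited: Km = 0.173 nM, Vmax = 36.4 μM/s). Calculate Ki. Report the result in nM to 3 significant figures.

0.0444 nM

Uncompetitive: Vmax,app = Vmax/α (and Km,app = Km/α) with α = 1 + [I]/Ki.
α = Vmax/Vmax,app = 36.4/12.1 = 3.008.
Ki = [I]/(α − 1) = 0.0891/2.008 = 0.0444 nM.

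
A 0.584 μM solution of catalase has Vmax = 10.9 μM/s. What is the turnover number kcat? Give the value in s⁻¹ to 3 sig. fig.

18.7 s⁻¹

kcat = Vmax/[E]total = 10.9 μM/s / 0.584 μM = 18.7 s⁻¹.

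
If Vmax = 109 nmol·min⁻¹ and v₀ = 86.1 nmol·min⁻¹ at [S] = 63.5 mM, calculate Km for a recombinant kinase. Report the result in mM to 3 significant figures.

v/Vmax = 86.1/109 = 0.7899 = [S]/(Km+[S]).
So Km + [S] = [S]/0.7899 = 80.39 mM, giving Km = 80.39 − 63.5 = 16.9 mM.

16.9 mM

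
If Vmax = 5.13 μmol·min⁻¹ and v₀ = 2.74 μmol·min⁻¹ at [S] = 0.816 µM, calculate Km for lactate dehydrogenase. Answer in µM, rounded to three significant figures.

v/Vmax = 2.74/5.13 = 0.5341 = [S]/(Km+[S]).
So Km + [S] = [S]/0.5341 = 1.528 µM, giving Km = 1.528 − 0.816 = 0.712 µM.

0.712 µM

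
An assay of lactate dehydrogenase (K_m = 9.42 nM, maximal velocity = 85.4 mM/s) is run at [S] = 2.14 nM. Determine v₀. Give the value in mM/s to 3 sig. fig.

15.8 mM/s

[S]/(Km+[S]) = 2.14/11.56 = 0.1851, the fractional saturation.
v = 0.1851 × Vmax = 0.1851 × 85.4 = 15.8 mM/s.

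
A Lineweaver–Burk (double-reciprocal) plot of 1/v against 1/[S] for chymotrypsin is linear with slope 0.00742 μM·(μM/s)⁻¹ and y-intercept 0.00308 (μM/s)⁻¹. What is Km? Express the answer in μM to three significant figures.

2.41 μM

y-intercept = 1/Vmax ⇒ Vmax = 325 μM/s; slope = Km/Vmax ⇒ Km = slope × Vmax.
Km = 0.00742 × 325 = 2.41 μM.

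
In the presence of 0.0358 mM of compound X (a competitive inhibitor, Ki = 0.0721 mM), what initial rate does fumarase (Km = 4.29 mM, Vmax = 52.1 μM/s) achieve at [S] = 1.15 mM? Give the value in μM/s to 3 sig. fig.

7.91 μM/s

α = 1 + [I]/Ki = 1 + 0.0358/0.0721 = 1.497.
For a competitive inhibitor, Vmax is unchanged and the apparent Km becomes α·Km: Km,app = 6.42 mM, Vmax,app = 52.1 μM/s.
v = Vmax,app·[S]/(Km,app + [S]) = 52.1 × 1.15/(6.42 + 1.15) = 7.91 μM/s.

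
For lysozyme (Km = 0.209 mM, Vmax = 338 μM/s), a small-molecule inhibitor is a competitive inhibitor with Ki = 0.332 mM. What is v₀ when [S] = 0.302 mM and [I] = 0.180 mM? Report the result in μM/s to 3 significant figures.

With α = 1 + [I]/Ki = 1 + 0.180/0.332 = 1.542, the competitive rate law is v = Vmax[S] / (αKm + [S]).
v = 338×0.302 / (1.542×0.209 + 0.302) = 102.1/0.6243 = 164 μM/s.

164 μM/s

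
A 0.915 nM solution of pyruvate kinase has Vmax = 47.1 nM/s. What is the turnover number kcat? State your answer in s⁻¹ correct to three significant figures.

kcat = Vmax/[E]total = 47.1 nM/s / 0.915 nM = 51.5 s⁻¹.

51.5 s⁻¹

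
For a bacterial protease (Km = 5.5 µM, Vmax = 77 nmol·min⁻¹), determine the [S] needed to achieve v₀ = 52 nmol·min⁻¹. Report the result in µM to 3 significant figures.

Rearranging v = Vmax[S]/(Km+[S]) gives [S] = Km·v/(Vmax − v).
[S] = 5.5 × 52 / (77 − 52) = 286.0/25.00 = 11.4 µM.

11.4 µM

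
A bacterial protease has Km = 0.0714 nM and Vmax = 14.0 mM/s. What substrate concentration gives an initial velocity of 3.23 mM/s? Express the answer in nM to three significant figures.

The required fractional saturation is v/Vmax = 3.23/14.0 = 0.2307.
Then [S]/(Km+[S]) = 0.2307 ⇒ [S] = 0.0714 × 0.2307/(1 − 0.2307) = 0.0214 nM.

0.0214 nM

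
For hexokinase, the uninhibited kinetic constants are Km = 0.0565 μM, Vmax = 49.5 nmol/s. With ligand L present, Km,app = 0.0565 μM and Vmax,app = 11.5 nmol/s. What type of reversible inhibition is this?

noncompetitive

Vmax decreases (49.5 → 11.5 nmol/s) while Km is unchanged — pure noncompetitive inhibition.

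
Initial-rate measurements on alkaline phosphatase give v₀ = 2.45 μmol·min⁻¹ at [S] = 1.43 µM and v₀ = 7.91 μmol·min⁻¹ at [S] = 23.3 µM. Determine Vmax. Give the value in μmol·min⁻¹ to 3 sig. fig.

From v = Vmax[S]/(Km+[S]), each point gives Vmax = v(Km+[S])/[S].
Equating: 2.45(Km+1.43)/1.43 = 7.91(Km+23.3)/23.3.
1.713·Km + 2.45 = 0.3395·Km + 7.91, so (1.713 − 0.3395)·Km = 7.91 − 2.45.
Km = 5.460/1.374 = 3.97 µM; then Vmax = 2.45(3.97+1.43)/1.43 = 9.26 μmol·min⁻¹.

9.26 μmol·min⁻¹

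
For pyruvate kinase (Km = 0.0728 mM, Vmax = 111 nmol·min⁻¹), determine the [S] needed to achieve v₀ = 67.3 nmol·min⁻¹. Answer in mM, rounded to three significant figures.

The required fractional saturation is v/Vmax = 67.3/111 = 0.6063.
Then [S]/(Km+[S]) = 0.6063 ⇒ [S] = 0.0728 × 0.6063/(1 − 0.6063) = 0.112 mM.

0.112 mM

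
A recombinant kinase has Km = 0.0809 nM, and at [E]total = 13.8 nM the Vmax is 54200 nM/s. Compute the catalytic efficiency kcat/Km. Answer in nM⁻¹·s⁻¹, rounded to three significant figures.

48500 nM⁻¹·s⁻¹

kcat = Vmax/[E]total = 54200/13.8 = 3930 s⁻¹.
kcat/Km = 3930/0.0809 = 48500 nM⁻¹·s⁻¹.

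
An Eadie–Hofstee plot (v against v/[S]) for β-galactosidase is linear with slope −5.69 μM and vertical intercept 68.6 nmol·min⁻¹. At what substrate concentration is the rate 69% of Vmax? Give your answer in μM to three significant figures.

12.7 μM

The Eadie–Hofstee slope gives Km = 5.69 μM (slope = −Km).
v/Vmax = [S]/(Km+[S]) = 0.69 ⇒ [S] = Km·0.69/(1−0.69) = 5.69 × 2.226 = 12.7 μM.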